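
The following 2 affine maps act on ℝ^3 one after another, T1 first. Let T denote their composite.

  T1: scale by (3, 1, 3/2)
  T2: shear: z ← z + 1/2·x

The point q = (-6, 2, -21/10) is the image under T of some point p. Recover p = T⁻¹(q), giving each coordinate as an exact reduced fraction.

T1 = [3 0 0 0; 0 1 0 0; 0 0 3/2 0; 0 0 0 1]
T2·T1 = [3 0 0 0; 0 1 0 0; 3/2 0 3/2 0; 0 0 0 1]
det M = 9/2; M⁻¹ = [1/3 0 0 0; 0 1 0 0; -1/3 0 2/3 0; 0 0 0 1]
M⁻¹ · (-6, 2, -21/10)ᵀ = (-2, 2, 3/5)ᵀ

p = (-2, 2, 3/5)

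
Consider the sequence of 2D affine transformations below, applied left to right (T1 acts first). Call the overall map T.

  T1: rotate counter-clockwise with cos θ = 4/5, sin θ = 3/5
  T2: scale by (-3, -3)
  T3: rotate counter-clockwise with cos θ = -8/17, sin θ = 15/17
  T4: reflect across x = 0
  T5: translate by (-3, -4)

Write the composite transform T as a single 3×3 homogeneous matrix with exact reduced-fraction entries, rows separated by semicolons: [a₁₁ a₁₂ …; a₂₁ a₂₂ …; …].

T = [-231/85 -108/85 -3; -108/85 231/85 -4; 0 0 1]

T1 = [4/5 -3/5 0; 3/5 4/5 0; 0 0 1]
T2·T1 = [-12/5 9/5 0; -9/5 -12/5 0; 0 0 1]
T3·…·T1 = [231/85 108/85 0; -108/85 231/85 0; 0 0 1]
T4·…·T1 = [-231/85 -108/85 0; -108/85 231/85 0; 0 0 1]
T5·…·T1 = [-231/85 -108/85 -3; -108/85 231/85 -4; 0 0 1]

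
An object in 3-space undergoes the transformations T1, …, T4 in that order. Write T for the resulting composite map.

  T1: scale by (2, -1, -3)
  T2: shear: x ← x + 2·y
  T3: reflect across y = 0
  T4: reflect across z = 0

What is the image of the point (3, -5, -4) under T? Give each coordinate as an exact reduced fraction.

T(p) = (16, -5, -12)

T1 scale by (2, -1, -3): (3, -5, -4) → (6, 5, 12)
T2 shear: x ← x + 2·y: (6, 5, 12) → (16, 5, 12)
T3 reflect across y = 0: (16, 5, 12) → (16, -5, 12)
T4 reflect across z = 0: (16, -5, 12) → (16, -5, -12)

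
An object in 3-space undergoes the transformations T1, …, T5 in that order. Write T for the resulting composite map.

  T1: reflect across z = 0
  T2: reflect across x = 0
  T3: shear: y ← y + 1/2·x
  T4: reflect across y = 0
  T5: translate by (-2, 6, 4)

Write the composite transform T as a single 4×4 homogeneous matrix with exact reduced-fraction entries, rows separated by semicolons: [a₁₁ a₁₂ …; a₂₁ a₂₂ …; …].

T1 = [1 0 0 0; 0 1 0 0; 0 0 -1 0; 0 0 0 1]
T2·T1 = [-1 0 0 0; 0 1 0 0; 0 0 -1 0; 0 0 0 1]
T3·…·T1 = [-1 0 0 0; -1/2 1 0 0; 0 0 -1 0; 0 0 0 1]
T4·…·T1 = [-1 0 0 0; 1/2 -1 0 0; 0 0 -1 0; 0 0 0 1]
T5·…·T1 = [-1 0 0 -2; 1/2 -1 0 6; 0 0 -1 4; 0 0 0 1]

T = [-1 0 0 -2; 1/2 -1 0 6; 0 0 -1 4; 0 0 0 1]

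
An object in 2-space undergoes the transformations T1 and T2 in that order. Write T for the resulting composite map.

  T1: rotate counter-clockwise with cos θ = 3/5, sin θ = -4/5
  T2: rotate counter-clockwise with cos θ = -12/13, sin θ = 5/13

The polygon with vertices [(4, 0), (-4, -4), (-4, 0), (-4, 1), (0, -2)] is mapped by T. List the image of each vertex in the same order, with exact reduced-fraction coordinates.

image vertices: (-64/65, 252/65), (316/65, -188/65), (64/65, -252/65), (1/65, -268/65), (126/65, 32/65)

T1 rotate counter-clockwise with cos θ = 3/5, sin θ = -4/5: (4, 0) → (12/5, -16/5); (-4, -4) → (-28/5, 4/5); (-4, 0) → (-12/5, 16/5); (-4, 1) → (-8/5, 19/5); (0, -2) → (-8/5, -6/5)
T2 rotate counter-clockwise with cos θ = -12/13, sin θ = 5/13: (12/5, -16/5) → (-64/65, 252/65); (-28/5, 4/5) → (316/65, -188/65); (-12/5, 16/5) → (64/65, -252/65); (-8/5, 19/5) → (1/65, -268/65); (-8/5, -6/5) → (126/65, 32/65)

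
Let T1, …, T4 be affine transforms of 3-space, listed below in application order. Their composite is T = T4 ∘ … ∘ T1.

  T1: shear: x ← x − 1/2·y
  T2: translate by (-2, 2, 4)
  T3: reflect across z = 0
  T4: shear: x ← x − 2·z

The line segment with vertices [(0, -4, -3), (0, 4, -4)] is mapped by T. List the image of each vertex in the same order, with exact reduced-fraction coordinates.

image vertices: (2, -2, -1), (-4, 6, 0)

T1 shear: x ← x − 1/2·y: (0, -4, -3) → (2, -4, -3); (0, 4, -4) → (-2, 4, -4)
T2 translate by (-2, 2, 4): (2, -4, -3) → (0, -2, 1); (-2, 4, -4) → (-4, 6, 0)
T3 reflect across z = 0: (0, -2, 1) → (0, -2, -1); (-4, 6, 0) → (-4, 6, 0)
T4 shear: x ← x − 2·z: (0, -2, -1) → (2, -2, -1); (-4, 6, 0) → (-4, 6, 0)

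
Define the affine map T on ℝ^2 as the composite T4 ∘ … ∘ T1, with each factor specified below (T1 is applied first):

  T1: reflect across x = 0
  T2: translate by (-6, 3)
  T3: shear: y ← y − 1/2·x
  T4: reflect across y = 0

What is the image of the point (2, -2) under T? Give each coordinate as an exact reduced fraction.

T1 reflect across x = 0: (2, -2) → (-2, -2)
T2 translate by (-6, 3): (-2, -2) → (-8, 1)
T3 shear: y ← y − 1/2·x: (-8, 1) → (-8, 5)
T4 reflect across y = 0: (-8, 5) → (-8, -5)

T(p) = (-8, -5)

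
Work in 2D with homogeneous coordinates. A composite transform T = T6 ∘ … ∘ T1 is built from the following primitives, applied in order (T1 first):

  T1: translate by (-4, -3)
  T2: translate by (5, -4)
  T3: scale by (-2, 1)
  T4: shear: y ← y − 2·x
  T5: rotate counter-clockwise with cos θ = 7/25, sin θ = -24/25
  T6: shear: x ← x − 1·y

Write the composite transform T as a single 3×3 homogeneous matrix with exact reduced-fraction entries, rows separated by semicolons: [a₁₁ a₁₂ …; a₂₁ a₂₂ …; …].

T1 = [1 0 -4; 0 1 -3; 0 0 1]
T2·T1 = [1 0 1; 0 1 -7; 0 0 1]
T3·…·T1 = [-2 0 -2; 0 1 -7; 0 0 1]
T4·…·T1 = [-2 0 -2; 4 1 -3; 0 0 1]
T5·…·T1 = [82/25 24/25 -86/25; 76/25 7/25 27/25; 0 0 1]
T6·…·T1 = [6/25 17/25 -113/25; 76/25 7/25 27/25; 0 0 1]

T = [6/25 17/25 -113/25; 76/25 7/25 27/25; 0 0 1]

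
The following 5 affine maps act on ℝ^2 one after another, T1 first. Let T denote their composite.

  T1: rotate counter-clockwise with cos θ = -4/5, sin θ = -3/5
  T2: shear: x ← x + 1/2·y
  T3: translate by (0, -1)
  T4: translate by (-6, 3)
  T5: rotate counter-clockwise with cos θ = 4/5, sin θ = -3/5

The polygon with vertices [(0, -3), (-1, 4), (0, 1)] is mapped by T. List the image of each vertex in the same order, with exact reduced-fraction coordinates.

T1 rotate counter-clockwise with cos θ = -4/5, sin θ = -3/5: (0, -3) → (-9/5, 12/5); (-1, 4) → (16/5, -13/5); (0, 1) → (3/5, -4/5)
T2 shear: x ← x + 1/2·y: (-9/5, 12/5) → (-3/5, 12/5); (16/5, -13/5) → (19/10, -13/5); (3/5, -4/5) → (1/5, -4/5)
T3 translate by (0, -1): (-3/5, 12/5) → (-3/5, 7/5); (19/10, -13/5) → (19/10, -18/5); (1/5, -4/5) → (1/5, -9/5)
T4 translate by (-6, 3): (-3/5, 7/5) → (-33/5, 22/5); (19/10, -18/5) → (-41/10, -3/5); (1/5, -9/5) → (-29/5, 6/5)
T5 rotate counter-clockwise with cos θ = 4/5, sin θ = -3/5: (-33/5, 22/5) → (-66/25, 187/25); (-41/10, -3/5) → (-91/25, 99/50); (-29/5, 6/5) → (-98/25, 111/25)

image vertices: (-66/25, 187/25), (-91/25, 99/50), (-98/25, 111/25)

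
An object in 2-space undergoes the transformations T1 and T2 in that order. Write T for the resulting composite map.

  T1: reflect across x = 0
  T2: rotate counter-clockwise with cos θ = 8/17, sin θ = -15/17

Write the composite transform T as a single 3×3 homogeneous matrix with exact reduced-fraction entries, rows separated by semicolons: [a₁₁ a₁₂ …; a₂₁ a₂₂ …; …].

T1 = [-1 0 0; 0 1 0; 0 0 1]
T2·T1 = [-8/17 15/17 0; 15/17 8/17 0; 0 0 1]

T = [-8/17 15/17 0; 15/17 8/17 0; 0 0 1]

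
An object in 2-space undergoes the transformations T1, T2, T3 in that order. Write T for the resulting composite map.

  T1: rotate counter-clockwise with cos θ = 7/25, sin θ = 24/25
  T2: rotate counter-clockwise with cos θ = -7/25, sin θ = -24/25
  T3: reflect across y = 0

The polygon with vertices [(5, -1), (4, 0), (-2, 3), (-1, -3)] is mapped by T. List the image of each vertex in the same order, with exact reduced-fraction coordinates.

T1 rotate counter-clockwise with cos θ = 7/25, sin θ = 24/25: (5, -1) → (59/25, 113/25); (4, 0) → (28/25, 96/25); (-2, 3) → (-86/25, -27/25); (-1, -3) → (13/5, -9/5)
T2 rotate counter-clockwise with cos θ = -7/25, sin θ = -24/25: (59/25, 113/25) → (2299/625, -2207/625); (28/25, 96/25) → (2108/625, -1344/625); (-86/25, -27/25) → (-46/625, 2253/625); (13/5, -9/5) → (-307/125, -249/125)
T3 reflect across y = 0: (2299/625, -2207/625) → (2299/625, 2207/625); (2108/625, -1344/625) → (2108/625, 1344/625); (-46/625, 2253/625) → (-46/625, -2253/625); (-307/125, -249/125) → (-307/125, 249/125)

image vertices: (2299/625, 2207/625), (2108/625, 1344/625), (-46/625, -2253/625), (-307/125, 249/125)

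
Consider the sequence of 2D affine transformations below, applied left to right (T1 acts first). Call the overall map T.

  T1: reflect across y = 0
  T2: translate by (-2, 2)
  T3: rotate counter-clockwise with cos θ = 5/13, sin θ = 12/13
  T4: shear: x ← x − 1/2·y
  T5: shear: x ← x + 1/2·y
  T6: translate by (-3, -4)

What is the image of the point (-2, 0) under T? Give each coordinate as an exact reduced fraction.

T(p) = (-83/13, -90/13)

T1 reflect across y = 0: (-2, 0) → (-2, 0)
T2 translate by (-2, 2): (-2, 0) → (-4, 2)
T3 rotate counter-clockwise with cos θ = 5/13, sin θ = 12/13: (-4, 2) → (-44/13, -38/13)
T4 shear: x ← x − 1/2·y: (-44/13, -38/13) → (-25/13, -38/13)
T5 shear: x ← x + 1/2·y: (-25/13, -38/13) → (-44/13, -38/13)
T6 translate by (-3, -4): (-44/13, -38/13) → (-83/13, -90/13)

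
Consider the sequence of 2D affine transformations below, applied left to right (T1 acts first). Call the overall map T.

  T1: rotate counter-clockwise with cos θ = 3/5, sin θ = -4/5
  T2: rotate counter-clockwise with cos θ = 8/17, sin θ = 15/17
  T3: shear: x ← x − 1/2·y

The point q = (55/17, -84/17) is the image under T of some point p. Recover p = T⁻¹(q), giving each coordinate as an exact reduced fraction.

p = (0, -5)

T1 = [3/5 4/5 0; -4/5 3/5 0; 0 0 1]
T2·T1 = [84/85 -13/85 0; 13/85 84/85 0; 0 0 1]
T3·…·T1 = [31/34 -11/17 0; 13/85 84/85 0; 0 0 1]
det M = 1; M⁻¹ = [84/85 11/17 0; -13/85 31/34 0; 0 0 1]
M⁻¹ · (55/17, -84/17)ᵀ = (0, -5)ᵀ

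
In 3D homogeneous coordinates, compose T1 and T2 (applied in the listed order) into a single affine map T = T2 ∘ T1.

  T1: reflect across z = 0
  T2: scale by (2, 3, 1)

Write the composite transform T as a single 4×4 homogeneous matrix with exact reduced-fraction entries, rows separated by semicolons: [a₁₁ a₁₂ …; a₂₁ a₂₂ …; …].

T1 = [1 0 0 0; 0 1 0 0; 0 0 -1 0; 0 0 0 1]
T2·T1 = [2 0 0 0; 0 3 0 0; 0 0 -1 0; 0 0 0 1]

T = [2 0 0 0; 0 3 0 0; 0 0 -1 0; 0 0 0 1]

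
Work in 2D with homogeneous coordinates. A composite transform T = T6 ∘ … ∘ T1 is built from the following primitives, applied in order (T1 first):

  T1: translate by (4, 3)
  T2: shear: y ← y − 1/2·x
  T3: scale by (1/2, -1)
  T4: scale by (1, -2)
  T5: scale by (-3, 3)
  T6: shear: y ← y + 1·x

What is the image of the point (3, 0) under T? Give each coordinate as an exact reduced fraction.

T1 translate by (4, 3): (3, 0) → (7, 3)
T2 shear: y ← y − 1/2·x: (7, 3) → (7, -1/2)
T3 scale by (1/2, -1): (7, -1/2) → (7/2, 1/2)
T4 scale by (1, -2): (7/2, 1/2) → (7/2, -1)
T5 scale by (-3, 3): (7/2, -1) → (-21/2, -3)
T6 shear: y ← y + 1·x: (-21/2, -3) → (-21/2, -27/2)

T(p) = (-21/2, -27/2)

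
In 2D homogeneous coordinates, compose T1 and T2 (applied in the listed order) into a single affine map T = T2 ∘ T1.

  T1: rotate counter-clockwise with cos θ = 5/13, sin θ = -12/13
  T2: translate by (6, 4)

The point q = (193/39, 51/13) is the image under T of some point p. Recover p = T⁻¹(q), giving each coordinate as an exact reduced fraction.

p = (-1/3, -1)

T1 = [5/13 12/13 0; -12/13 5/13 0; 0 0 1]
T2·T1 = [5/13 12/13 6; -12/13 5/13 4; 0 0 1]
det M = 1; M⁻¹ = [5/13 -12/13 18/13; 12/13 5/13 -92/13; 0 0 1]
M⁻¹ · (193/39, 51/13)ᵀ = (-1/3, -1)ᵀ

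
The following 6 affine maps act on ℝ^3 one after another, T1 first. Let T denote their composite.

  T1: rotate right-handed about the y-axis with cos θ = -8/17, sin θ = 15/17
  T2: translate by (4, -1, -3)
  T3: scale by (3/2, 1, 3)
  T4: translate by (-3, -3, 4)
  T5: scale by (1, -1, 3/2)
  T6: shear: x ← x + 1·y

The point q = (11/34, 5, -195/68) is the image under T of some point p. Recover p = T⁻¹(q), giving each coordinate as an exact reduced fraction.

T1 = [-8/17 0 15/17 0; 0 1 0 0; -15/17 0 -8/17 0; 0 0 0 1]
T2·T1 = [-8/17 0 15/17 4; 0 1 0 -1; -15/17 0 -8/17 -3; 0 0 0 1]
T3·…·T1 = [-12/17 0 45/34 6; 0 1 0 -1; -45/17 0 -24/17 -9; 0 0 0 1]
T4·…·T1 = [-12/17 0 45/34 3; 0 1 0 -4; -45/17 0 -24/17 -5; 0 0 0 1]
T5·…·T1 = [-12/17 0 45/34 3; 0 -1 0 4; -135/34 0 -36/17 -15/2; 0 0 0 1]
T6·…·T1 = [-12/17 -1 45/34 7; 0 -1 0 4; -135/34 0 -36/17 -15/2; 0 0 0 1]
det M = -27/4; M⁻¹ = [-16/51 16/51 -10/51 -9/17; 0 -1 0 4; 10/17 -10/17 -16/153 -130/51; 0 0 0 1]
M⁻¹ · (11/34, 5, -195/68)ᵀ = (3/2, -1, -5)ᵀ

p = (3/2, -1, -5)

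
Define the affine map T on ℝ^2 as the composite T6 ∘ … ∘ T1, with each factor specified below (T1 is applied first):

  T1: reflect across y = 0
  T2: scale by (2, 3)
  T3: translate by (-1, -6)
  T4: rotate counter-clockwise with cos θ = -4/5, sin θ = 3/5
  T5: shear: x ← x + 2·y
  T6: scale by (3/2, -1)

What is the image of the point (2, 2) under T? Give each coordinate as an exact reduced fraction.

T(p) = (207/5, -57/5)

T1 reflect across y = 0: (2, 2) → (2, -2)
T2 scale by (2, 3): (2, -2) → (4, -6)
T3 translate by (-1, -6): (4, -6) → (3, -12)
T4 rotate counter-clockwise with cos θ = -4/5, sin θ = 3/5: (3, -12) → (24/5, 57/5)
T5 shear: x ← x + 2·y: (24/5, 57/5) → (138/5, 57/5)
T6 scale by (3/2, -1): (138/5, 57/5) → (207/5, -57/5)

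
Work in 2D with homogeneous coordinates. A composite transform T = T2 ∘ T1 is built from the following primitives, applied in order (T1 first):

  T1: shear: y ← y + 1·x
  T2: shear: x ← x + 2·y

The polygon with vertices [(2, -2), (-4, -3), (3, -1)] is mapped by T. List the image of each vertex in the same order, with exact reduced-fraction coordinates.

image vertices: (2, 0), (-18, -7), (7, 2)

T1 shear: y ← y + 1·x: (2, -2) → (2, 0); (-4, -3) → (-4, -7); (3, -1) → (3, 2)
T2 shear: x ← x + 2·y: (2, 0) → (2, 0); (-4, -7) → (-18, -7); (3, 2) → (7, 2)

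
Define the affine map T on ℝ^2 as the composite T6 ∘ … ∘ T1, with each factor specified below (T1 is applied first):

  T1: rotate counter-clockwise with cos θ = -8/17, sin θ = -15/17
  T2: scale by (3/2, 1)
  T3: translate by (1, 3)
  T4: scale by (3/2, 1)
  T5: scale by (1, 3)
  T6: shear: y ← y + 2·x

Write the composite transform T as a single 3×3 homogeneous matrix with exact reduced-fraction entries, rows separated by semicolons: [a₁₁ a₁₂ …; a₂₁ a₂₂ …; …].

T1 = [-8/17 15/17 0; -15/17 -8/17 0; 0 0 1]
T2·T1 = [-12/17 45/34 0; -15/17 -8/17 0; 0 0 1]
T3·…·T1 = [-12/17 45/34 1; -15/17 -8/17 3; 0 0 1]
T4·…·T1 = [-18/17 135/68 3/2; -15/17 -8/17 3; 0 0 1]
T5·…·T1 = [-18/17 135/68 3/2; -45/17 -24/17 9; 0 0 1]
T6·…·T1 = [-18/17 135/68 3/2; -81/17 87/34 12; 0 0 1]

T = [-18/17 135/68 3/2; -81/17 87/34 12; 0 0 1]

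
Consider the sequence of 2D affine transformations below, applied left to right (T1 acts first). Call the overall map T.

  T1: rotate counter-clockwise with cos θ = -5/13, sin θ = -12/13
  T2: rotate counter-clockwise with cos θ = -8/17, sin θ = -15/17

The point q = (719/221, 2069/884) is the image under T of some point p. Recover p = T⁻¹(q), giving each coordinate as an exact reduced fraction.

T1 = [-5/13 12/13 0; -12/13 -5/13 0; 0 0 1]
T2·T1 = [-140/221 -171/221 0; 171/221 -140/221 0; 0 0 1]
det M = 1; M⁻¹ = [-140/221 171/221 0; -171/221 -140/221 0; 0 0 1]
M⁻¹ · (719/221, 2069/884)ᵀ = (-1/4, -4)ᵀ

p = (-1/4, -4)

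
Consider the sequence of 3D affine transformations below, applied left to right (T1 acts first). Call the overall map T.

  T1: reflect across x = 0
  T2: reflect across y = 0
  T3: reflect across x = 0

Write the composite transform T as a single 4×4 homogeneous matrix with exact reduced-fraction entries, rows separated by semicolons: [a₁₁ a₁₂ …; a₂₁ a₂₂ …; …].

T1 = [-1 0 0 0; 0 1 0 0; 0 0 1 0; 0 0 0 1]
T2·T1 = [-1 0 0 0; 0 -1 0 0; 0 0 1 0; 0 0 0 1]
T3·…·T1 = [1 0 0 0; 0 -1 0 0; 0 0 1 0; 0 0 0 1]

T = [1 0 0 0; 0 -1 0 0; 0 0 1 0; 0 0 0 1]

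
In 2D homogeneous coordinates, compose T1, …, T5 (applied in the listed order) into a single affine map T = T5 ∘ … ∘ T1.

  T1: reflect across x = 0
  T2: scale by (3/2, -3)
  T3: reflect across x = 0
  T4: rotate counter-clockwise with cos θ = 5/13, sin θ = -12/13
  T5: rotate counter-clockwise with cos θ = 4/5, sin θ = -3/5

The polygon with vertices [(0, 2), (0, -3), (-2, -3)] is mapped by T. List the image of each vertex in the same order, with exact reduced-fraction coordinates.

image vertices: (-378/65, 96/65), (567/65, -144/65), (123/13, 9/13)

T1 reflect across x = 0: (0, 2) → (0, 2); (0, -3) → (0, -3); (-2, -3) → (2, -3)
T2 scale by (3/2, -3): (0, 2) → (0, -6); (0, -3) → (0, 9); (2, -3) → (3, 9)
T3 reflect across x = 0: (0, -6) → (0, -6); (0, 9) → (0, 9); (3, 9) → (-3, 9)
T4 rotate counter-clockwise with cos θ = 5/13, sin θ = -12/13: (0, -6) → (-72/13, -30/13); (0, 9) → (108/13, 45/13); (-3, 9) → (93/13, 81/13)
T5 rotate counter-clockwise with cos θ = 4/5, sin θ = -3/5: (-72/13, -30/13) → (-378/65, 96/65); (108/13, 45/13) → (567/65, -144/65); (93/13, 81/13) → (123/13, 9/13)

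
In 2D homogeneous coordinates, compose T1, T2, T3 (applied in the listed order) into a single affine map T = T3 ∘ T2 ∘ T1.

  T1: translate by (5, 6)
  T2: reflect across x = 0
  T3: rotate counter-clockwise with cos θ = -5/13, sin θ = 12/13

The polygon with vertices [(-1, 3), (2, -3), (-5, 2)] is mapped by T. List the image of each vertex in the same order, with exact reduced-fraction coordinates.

T1 translate by (5, 6): (-1, 3) → (4, 9); (2, -3) → (7, 3); (-5, 2) → (0, 8)
T2 reflect across x = 0: (4, 9) → (-4, 9); (7, 3) → (-7, 3); (0, 8) → (0, 8)
T3 rotate counter-clockwise with cos θ = -5/13, sin θ = 12/13: (-4, 9) → (-88/13, -93/13); (-7, 3) → (-1/13, -99/13); (0, 8) → (-96/13, -40/13)

image vertices: (-88/13, -93/13), (-1/13, -99/13), (-96/13, -40/13)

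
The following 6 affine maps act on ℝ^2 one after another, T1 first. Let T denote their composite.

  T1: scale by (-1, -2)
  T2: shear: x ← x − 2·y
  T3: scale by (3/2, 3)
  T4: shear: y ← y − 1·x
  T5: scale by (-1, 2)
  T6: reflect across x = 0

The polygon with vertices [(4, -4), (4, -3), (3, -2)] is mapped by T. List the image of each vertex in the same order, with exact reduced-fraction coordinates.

image vertices: (-30, 108), (-24, 84), (-33/2, 57)

T1 scale by (-1, -2): (4, -4) → (-4, 8); (4, -3) → (-4, 6); (3, -2) → (-3, 4)
T2 shear: x ← x − 2·y: (-4, 8) → (-20, 8); (-4, 6) → (-16, 6); (-3, 4) → (-11, 4)
T3 scale by (3/2, 3): (-20, 8) → (-30, 24); (-16, 6) → (-24, 18); (-11, 4) → (-33/2, 12)
T4 shear: y ← y − 1·x: (-30, 24) → (-30, 54); (-24, 18) → (-24, 42); (-33/2, 12) → (-33/2, 57/2)
T5 scale by (-1, 2): (-30, 54) → (30, 108); (-24, 42) → (24, 84); (-33/2, 57/2) → (33/2, 57)
T6 reflect across x = 0: (30, 108) → (-30, 108); (24, 84) → (-24, 84); (33/2, 57) → (-33/2, 57)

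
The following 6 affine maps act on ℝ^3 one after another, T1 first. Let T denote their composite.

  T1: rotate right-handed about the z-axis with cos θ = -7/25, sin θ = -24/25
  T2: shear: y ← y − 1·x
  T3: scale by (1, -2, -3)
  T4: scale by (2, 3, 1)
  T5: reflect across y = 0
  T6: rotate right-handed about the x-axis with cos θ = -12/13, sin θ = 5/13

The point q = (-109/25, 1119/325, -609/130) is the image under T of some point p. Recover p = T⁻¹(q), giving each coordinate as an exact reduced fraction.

T1 = [-7/25 24/25 0 0; -24/25 -7/25 0 0; 0 0 1 0; 0 0 0 1]
T2·T1 = [-7/25 24/25 0 0; -17/25 -31/25 0 0; 0 0 1 0; 0 0 0 1]
T3·…·T1 = [-7/25 24/25 0 0; 34/25 62/25 0 0; 0 0 -3 0; 0 0 0 1]
T4·…·T1 = [-14/25 48/25 0 0; 102/25 186/25 0 0; 0 0 -3 0; 0 0 0 1]
T5·…·T1 = [-14/25 48/25 0 0; -102/25 -186/25 0 0; 0 0 -3 0; 0 0 0 1]
T6·…·T1 = [-14/25 48/25 0 0; 1224/325 2232/325 15/13 0; -102/65 -186/65 36/13 0; 0 0 0 1]
det M = -36; M⁻¹ = [-31/50 48/325 -4/65 0; 17/50 14/325 -7/390 0; 0 5/39 4/13 0; 0 0 0 1]
M⁻¹ · (-109/25, 1119/325, -609/130)ᵀ = (7/2, -5/4, -1)ᵀ

p = (7/2, -5/4, -1)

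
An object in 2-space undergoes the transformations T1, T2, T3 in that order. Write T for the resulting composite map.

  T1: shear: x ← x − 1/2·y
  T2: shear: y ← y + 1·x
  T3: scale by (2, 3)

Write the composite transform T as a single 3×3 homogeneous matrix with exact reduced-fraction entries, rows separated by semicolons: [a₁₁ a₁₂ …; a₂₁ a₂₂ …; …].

T = [2 -1 0; 3 3/2 0; 0 0 1]

T1 = [1 -1/2 0; 0 1 0; 0 0 1]
T2·T1 = [1 -1/2 0; 1 1/2 0; 0 0 1]
T3·…·T1 = [2 -1 0; 3 3/2 0; 0 0 1]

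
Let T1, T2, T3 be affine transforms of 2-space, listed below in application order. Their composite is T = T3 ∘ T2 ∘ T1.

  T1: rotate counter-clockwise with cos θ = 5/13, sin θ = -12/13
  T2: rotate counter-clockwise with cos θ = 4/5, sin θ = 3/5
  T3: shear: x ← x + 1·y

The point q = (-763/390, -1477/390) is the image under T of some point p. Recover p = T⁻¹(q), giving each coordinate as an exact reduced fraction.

T1 = [5/13 12/13 0; -12/13 5/13 0; 0 0 1]
T2·T1 = [56/65 33/65 0; -33/65 56/65 0; 0 0 1]
T3·…·T1 = [23/65 89/65 0; -33/65 56/65 0; 0 0 1]
det M = 1; M⁻¹ = [56/65 -89/65 0; 33/65 23/65 0; 0 0 1]
M⁻¹ · (-763/390, -1477/390)ᵀ = (7/2, -7/3)ᵀ

p = (7/2, -7/3)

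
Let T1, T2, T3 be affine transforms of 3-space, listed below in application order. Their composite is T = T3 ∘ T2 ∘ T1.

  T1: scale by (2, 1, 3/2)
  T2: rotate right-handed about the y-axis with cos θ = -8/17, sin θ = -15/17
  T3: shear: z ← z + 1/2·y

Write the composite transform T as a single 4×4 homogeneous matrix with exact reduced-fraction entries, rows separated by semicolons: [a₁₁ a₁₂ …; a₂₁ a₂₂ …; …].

T = [-16/17 0 -45/34 0; 0 1 0 0; 30/17 1/2 -12/17 0; 0 0 0 1]

T1 = [2 0 0 0; 0 1 0 0; 0 0 3/2 0; 0 0 0 1]
T2·T1 = [-16/17 0 -45/34 0; 0 1 0 0; 30/17 0 -12/17 0; 0 0 0 1]
T3·…·T1 = [-16/17 0 -45/34 0; 0 1 0 0; 30/17 1/2 -12/17 0; 0 0 0 1]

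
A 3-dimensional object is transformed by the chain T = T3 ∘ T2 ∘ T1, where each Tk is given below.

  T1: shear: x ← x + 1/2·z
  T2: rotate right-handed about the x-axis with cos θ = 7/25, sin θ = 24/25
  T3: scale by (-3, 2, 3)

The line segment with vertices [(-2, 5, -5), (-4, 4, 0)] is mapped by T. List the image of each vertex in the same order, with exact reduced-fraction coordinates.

image vertices: (27/2, 62/5, 51/5), (12, 56/25, 288/25)

T1 shear: x ← x + 1/2·z: (-2, 5, -5) → (-9/2, 5, -5); (-4, 4, 0) → (-4, 4, 0)
T2 rotate right-handed about the x-axis with cos θ = 7/25, sin θ = 24/25: (-9/2, 5, -5) → (-9/2, 31/5, 17/5); (-4, 4, 0) → (-4, 28/25, 96/25)
T3 scale by (-3, 2, 3): (-9/2, 31/5, 17/5) → (27/2, 62/5, 51/5); (-4, 28/25, 96/25) → (12, 56/25, 288/25)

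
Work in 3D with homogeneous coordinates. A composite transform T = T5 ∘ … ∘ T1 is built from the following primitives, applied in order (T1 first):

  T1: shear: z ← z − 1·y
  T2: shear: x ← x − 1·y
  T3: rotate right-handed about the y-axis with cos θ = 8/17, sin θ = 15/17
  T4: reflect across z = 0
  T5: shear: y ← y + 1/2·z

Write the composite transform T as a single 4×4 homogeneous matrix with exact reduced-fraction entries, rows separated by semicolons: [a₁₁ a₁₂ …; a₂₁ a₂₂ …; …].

T1 = [1 0 0 0; 0 1 0 0; 0 -1 1 0; 0 0 0 1]
T2·T1 = [1 -1 0 0; 0 1 0 0; 0 -1 1 0; 0 0 0 1]
T3·…·T1 = [8/17 -23/17 15/17 0; 0 1 0 0; -15/17 7/17 8/17 0; 0 0 0 1]
T4·…·T1 = [8/17 -23/17 15/17 0; 0 1 0 0; 15/17 -7/17 -8/17 0; 0 0 0 1]
T5·…·T1 = [8/17 -23/17 15/17 0; 15/34 27/34 -4/17 0; 15/17 -7/17 -8/17 0; 0 0 0 1]

T = [8/17 -23/17 15/17 0; 15/34 27/34 -4/17 0; 15/17 -7/17 -8/17 0; 0 0 0 1]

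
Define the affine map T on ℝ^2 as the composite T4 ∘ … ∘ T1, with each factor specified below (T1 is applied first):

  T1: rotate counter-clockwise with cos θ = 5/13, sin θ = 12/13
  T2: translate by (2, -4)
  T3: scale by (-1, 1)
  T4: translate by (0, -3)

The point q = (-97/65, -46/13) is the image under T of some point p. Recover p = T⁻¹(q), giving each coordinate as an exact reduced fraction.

T1 = [5/13 -12/13 0; 12/13 5/13 0; 0 0 1]
T2·T1 = [5/13 -12/13 2; 12/13 5/13 -4; 0 0 1]
T3·…·T1 = [-5/13 12/13 -2; 12/13 5/13 -4; 0 0 1]
T4·…·T1 = [-5/13 12/13 -2; 12/13 5/13 -7; 0 0 1]
det M = -1; M⁻¹ = [-5/13 12/13 74/13; 12/13 5/13 59/13; 0 0 1]
M⁻¹ · (-97/65, -46/13)ᵀ = (3, 9/5)ᵀ

p = (3, 9/5)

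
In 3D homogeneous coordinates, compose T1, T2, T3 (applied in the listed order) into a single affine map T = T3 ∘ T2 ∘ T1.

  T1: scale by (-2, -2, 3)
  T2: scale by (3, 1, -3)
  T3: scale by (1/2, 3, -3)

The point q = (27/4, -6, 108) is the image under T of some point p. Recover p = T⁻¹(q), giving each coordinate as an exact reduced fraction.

T1 = [-2 0 0 0; 0 -2 0 0; 0 0 3 0; 0 0 0 1]
T2·T1 = [-6 0 0 0; 0 -2 0 0; 0 0 -9 0; 0 0 0 1]
T3·…·T1 = [-3 0 0 0; 0 -6 0 0; 0 0 27 0; 0 0 0 1]
det M = 486; M⁻¹ = [-1/3 0 0 0; 0 -1/6 0 0; 0 0 1/27 0; 0 0 0 1]
M⁻¹ · (27/4, -6, 108)ᵀ = (-9/4, 1, 4)ᵀ

p = (-9/4, 1, 4)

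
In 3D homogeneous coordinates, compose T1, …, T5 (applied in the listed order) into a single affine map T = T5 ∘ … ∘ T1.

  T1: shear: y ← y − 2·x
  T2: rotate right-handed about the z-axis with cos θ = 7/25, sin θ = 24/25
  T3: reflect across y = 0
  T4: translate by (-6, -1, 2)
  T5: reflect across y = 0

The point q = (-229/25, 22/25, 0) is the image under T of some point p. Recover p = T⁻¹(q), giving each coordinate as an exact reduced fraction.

p = (-1, 1, -2)

T1 = [1 0 0 0; -2 1 0 0; 0 0 1 0; 0 0 0 1]
T2·T1 = [11/5 -24/25 0 0; 2/5 7/25 0 0; 0 0 1 0; 0 0 0 1]
T3·…·T1 = [11/5 -24/25 0 0; -2/5 -7/25 0 0; 0 0 1 0; 0 0 0 1]
T4·…·T1 = [11/5 -24/25 0 -6; -2/5 -7/25 0 -1; 0 0 1 2; 0 0 0 1]
T5·…·T1 = [11/5 -24/25 0 -6; 2/5 7/25 0 1; 0 0 1 2; 0 0 0 1]
det M = 1; M⁻¹ = [7/25 24/25 0 18/25; -2/5 11/5 0 -23/5; 0 0 1 -2; 0 0 0 1]
M⁻¹ · (-229/25, 22/25, 0)ᵀ = (-1, 1, -2)ᵀ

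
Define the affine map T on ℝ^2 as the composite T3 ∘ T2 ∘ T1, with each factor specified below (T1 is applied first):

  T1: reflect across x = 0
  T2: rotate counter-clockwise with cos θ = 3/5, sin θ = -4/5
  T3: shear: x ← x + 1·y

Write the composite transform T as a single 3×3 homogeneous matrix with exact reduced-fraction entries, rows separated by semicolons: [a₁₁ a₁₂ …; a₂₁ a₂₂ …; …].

T = [1/5 7/5 0; 4/5 3/5 0; 0 0 1]

T1 = [-1 0 0; 0 1 0; 0 0 1]
T2·T1 = [-3/5 4/5 0; 4/5 3/5 0; 0 0 1]
T3·…·T1 = [1/5 7/5 0; 4/5 3/5 0; 0 0 1]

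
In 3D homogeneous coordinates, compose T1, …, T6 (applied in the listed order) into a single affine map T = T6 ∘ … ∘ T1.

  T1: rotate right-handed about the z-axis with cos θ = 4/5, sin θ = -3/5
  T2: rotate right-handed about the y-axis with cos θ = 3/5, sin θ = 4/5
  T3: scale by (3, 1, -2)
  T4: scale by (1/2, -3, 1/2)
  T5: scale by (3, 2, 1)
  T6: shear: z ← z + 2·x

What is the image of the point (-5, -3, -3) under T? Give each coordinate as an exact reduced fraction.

T1 rotate right-handed about the z-axis with cos θ = 4/5, sin θ = -3/5: (-5, -3, -3) → (-29/5, 3/5, -3)
T2 rotate right-handed about the y-axis with cos θ = 3/5, sin θ = 4/5: (-29/5, 3/5, -3) → (-147/25, 3/5, 71/25)
T3 scale by (3, 1, -2): (-147/25, 3/5, 71/25) → (-441/25, 3/5, -142/25)
T4 scale by (1/2, -3, 1/2): (-441/25, 3/5, -142/25) → (-441/50, -9/5, -71/25)
T5 scale by (3, 2, 1): (-441/50, -9/5, -71/25) → (-1323/50, -18/5, -71/25)
T6 shear: z ← z + 2·x: (-1323/50, -18/5, -71/25) → (-1323/50, -18/5, -1394/25)

T(p) = (-1323/50, -18/5, -1394/25)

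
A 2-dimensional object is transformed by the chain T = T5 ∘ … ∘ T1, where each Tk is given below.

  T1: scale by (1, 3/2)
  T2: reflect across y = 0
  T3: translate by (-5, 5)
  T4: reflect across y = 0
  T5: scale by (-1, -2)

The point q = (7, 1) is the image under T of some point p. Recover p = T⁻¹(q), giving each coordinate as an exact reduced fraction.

p = (-2, 3)

T1 = [1 0 0; 0 3/2 0; 0 0 1]
T2·T1 = [1 0 0; 0 -3/2 0; 0 0 1]
T3·…·T1 = [1 0 -5; 0 -3/2 5; 0 0 1]
T4·…·T1 = [1 0 -5; 0 3/2 -5; 0 0 1]
T5·…·T1 = [-1 0 5; 0 -3 10; 0 0 1]
det M = 3; M⁻¹ = [-1 0 5; 0 -1/3 10/3; 0 0 1]
M⁻¹ · (7, 1)ᵀ = (-2, 3)ᵀ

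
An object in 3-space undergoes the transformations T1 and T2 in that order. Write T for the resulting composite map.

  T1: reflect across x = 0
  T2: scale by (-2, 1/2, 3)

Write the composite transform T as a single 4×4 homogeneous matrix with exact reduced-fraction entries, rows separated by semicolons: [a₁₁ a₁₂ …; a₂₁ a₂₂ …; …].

T1 = [-1 0 0 0; 0 1 0 0; 0 0 1 0; 0 0 0 1]
T2·T1 = [2 0 0 0; 0 1/2 0 0; 0 0 3 0; 0 0 0 1]

T = [2 0 0 0; 0 1/2 0 0; 0 0 3 0; 0 0 0 1]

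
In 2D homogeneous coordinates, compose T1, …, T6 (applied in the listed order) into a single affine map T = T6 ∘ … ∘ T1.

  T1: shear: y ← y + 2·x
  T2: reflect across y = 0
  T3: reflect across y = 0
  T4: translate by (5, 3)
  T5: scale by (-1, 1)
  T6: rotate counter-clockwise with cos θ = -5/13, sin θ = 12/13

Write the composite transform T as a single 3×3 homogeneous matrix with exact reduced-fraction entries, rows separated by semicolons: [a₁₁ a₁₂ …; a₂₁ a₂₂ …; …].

T = [-19/13 -12/13 -11/13; -22/13 -5/13 -75/13; 0 0 1]

T1 = [1 0 0; 2 1 0; 0 0 1]
T2·T1 = [1 0 0; -2 -1 0; 0 0 1]
T3·…·T1 = [1 0 0; 2 1 0; 0 0 1]
T4·…·T1 = [1 0 5; 2 1 3; 0 0 1]
T5·…·T1 = [-1 0 -5; 2 1 3; 0 0 1]
T6·…·T1 = [-19/13 -12/13 -11/13; -22/13 -5/13 -75/13; 0 0 1]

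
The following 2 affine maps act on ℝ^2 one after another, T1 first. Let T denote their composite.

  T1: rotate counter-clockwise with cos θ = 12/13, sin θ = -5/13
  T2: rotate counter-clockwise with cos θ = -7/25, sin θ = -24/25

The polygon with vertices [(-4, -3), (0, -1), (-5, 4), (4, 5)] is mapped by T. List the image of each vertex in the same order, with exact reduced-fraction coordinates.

image vertices: (57/325, 1624/325), (-253/325, 204/325), (2032/325, 449/325), (449/325, -2032/325)

T1 rotate counter-clockwise with cos θ = 12/13, sin θ = -5/13: (-4, -3) → (-63/13, -16/13); (0, -1) → (-5/13, -12/13); (-5, 4) → (-40/13, 73/13); (4, 5) → (73/13, 40/13)
T2 rotate counter-clockwise with cos θ = -7/25, sin θ = -24/25: (-63/13, -16/13) → (57/325, 1624/325); (-5/13, -12/13) → (-253/325, 204/325); (-40/13, 73/13) → (2032/325, 449/325); (73/13, 40/13) → (449/325, -2032/325)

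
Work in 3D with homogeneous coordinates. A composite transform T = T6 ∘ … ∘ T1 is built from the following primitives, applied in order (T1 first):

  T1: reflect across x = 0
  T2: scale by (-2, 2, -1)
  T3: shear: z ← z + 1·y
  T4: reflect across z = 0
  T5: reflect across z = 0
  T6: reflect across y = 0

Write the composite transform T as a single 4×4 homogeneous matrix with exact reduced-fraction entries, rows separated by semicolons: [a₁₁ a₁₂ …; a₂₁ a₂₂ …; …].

T1 = [-1 0 0 0; 0 1 0 0; 0 0 1 0; 0 0 0 1]
T2·T1 = [2 0 0 0; 0 2 0 0; 0 0 -1 0; 0 0 0 1]
T3·…·T1 = [2 0 0 0; 0 2 0 0; 0 2 -1 0; 0 0 0 1]
T4·…·T1 = [2 0 0 0; 0 2 0 0; 0 -2 1 0; 0 0 0 1]
T5·…·T1 = [2 0 0 0; 0 2 0 0; 0 2 -1 0; 0 0 0 1]
T6·…·T1 = [2 0 0 0; 0 -2 0 0; 0 2 -1 0; 0 0 0 1]

T = [2 0 0 0; 0 -2 0 0; 0 2 -1 0; 0 0 0 1]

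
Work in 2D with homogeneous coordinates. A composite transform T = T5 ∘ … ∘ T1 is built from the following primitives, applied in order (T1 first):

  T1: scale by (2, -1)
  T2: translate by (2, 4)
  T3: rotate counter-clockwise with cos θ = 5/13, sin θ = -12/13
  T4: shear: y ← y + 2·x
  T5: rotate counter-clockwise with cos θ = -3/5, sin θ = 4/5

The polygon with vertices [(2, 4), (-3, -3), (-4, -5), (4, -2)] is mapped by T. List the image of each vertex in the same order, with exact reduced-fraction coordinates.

T1 scale by (2, -1): (2, 4) → (4, -4); (-3, -3) → (-6, 3); (-4, -5) → (-8, 5); (4, -2) → (8, 2)
T2 translate by (2, 4): (4, -4) → (6, 0); (-6, 3) → (-4, 7); (-8, 5) → (-6, 9); (8, 2) → (10, 6)
T3 rotate counter-clockwise with cos θ = 5/13, sin θ = -12/13: (6, 0) → (30/13, -72/13); (-4, 7) → (64/13, 83/13); (-6, 9) → (6, 9); (10, 6) → (122/13, -90/13)
T4 shear: y ← y + 2·x: (30/13, -72/13) → (30/13, -12/13); (64/13, 83/13) → (64/13, 211/13); (6, 9) → (6, 21); (122/13, -90/13) → (122/13, 154/13)
T5 rotate counter-clockwise with cos θ = -3/5, sin θ = 4/5: (30/13, -12/13) → (-42/65, 12/5); (64/13, 211/13) → (-1036/65, -29/5); (6, 21) → (-102/5, -39/5); (122/13, 154/13) → (-982/65, 2/5)

image vertices: (-42/65, 12/5), (-1036/65, -29/5), (-102/5, -39/5), (-982/65, 2/5)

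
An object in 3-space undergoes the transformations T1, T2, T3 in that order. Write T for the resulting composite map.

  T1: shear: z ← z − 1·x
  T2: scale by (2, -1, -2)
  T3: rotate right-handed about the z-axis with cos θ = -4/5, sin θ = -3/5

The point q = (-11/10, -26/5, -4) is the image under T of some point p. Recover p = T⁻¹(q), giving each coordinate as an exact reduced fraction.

T1 = [1 0 0 0; 0 1 0 0; -1 0 1 0; 0 0 0 1]
T2·T1 = [2 0 0 0; 0 -1 0 0; 2 0 -2 0; 0 0 0 1]
T3·…·T1 = [-8/5 -3/5 0 0; -6/5 4/5 0 0; 2 0 -2 0; 0 0 0 1]
det M = 4; M⁻¹ = [-2/5 -3/10 0 0; -3/5 4/5 0 0; -2/5 -3/10 -1/2 0; 0 0 0 1]
M⁻¹ · (-11/10, -26/5, -4)ᵀ = (2, -7/2, 4)ᵀ

p = (2, -7/2, 4)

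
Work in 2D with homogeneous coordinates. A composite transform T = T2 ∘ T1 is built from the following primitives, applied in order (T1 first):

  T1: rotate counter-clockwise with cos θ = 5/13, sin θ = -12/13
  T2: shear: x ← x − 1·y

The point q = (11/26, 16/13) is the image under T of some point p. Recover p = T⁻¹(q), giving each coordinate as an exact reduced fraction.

p = (-1/2, 2)

T1 = [5/13 12/13 0; -12/13 5/13 0; 0 0 1]
T2·T1 = [17/13 7/13 0; -12/13 5/13 0; 0 0 1]
det M = 1; M⁻¹ = [5/13 -7/13 0; 12/13 17/13 0; 0 0 1]
M⁻¹ · (11/26, 16/13)ᵀ = (-1/2, 2)ᵀ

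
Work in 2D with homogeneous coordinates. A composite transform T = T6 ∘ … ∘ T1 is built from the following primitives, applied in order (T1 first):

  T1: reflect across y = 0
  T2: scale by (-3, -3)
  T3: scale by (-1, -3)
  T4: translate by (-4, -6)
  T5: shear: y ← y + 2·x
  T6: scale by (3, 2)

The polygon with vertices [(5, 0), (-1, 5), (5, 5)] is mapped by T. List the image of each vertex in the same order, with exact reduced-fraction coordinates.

image vertices: (33, 32), (-21, -130), (33, -58)

T1 reflect across y = 0: (5, 0) → (5, 0); (-1, 5) → (-1, -5); (5, 5) → (5, -5)
T2 scale by (-3, -3): (5, 0) → (-15, 0); (-1, -5) → (3, 15); (5, -5) → (-15, 15)
T3 scale by (-1, -3): (-15, 0) → (15, 0); (3, 15) → (-3, -45); (-15, 15) → (15, -45)
T4 translate by (-4, -6): (15, 0) → (11, -6); (-3, -45) → (-7, -51); (15, -45) → (11, -51)
T5 shear: y ← y + 2·x: (11, -6) → (11, 16); (-7, -51) → (-7, -65); (11, -51) → (11, -29)
T6 scale by (3, 2): (11, 16) → (33, 32); (-7, -65) → (-21, -130); (11, -29) → (33, -58)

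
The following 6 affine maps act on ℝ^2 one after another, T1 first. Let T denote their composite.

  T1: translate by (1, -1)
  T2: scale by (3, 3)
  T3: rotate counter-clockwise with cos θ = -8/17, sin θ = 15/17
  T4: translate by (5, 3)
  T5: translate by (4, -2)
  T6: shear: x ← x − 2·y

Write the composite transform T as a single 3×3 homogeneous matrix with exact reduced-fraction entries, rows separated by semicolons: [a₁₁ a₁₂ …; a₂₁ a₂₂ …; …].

T = [-114/17 3/17 2/17; 45/17 -24/17 86/17; 0 0 1]

T1 = [1 0 1; 0 1 -1; 0 0 1]
T2·T1 = [3 0 3; 0 3 -3; 0 0 1]
T3·…·T1 = [-24/17 -45/17 21/17; 45/17 -24/17 69/17; 0 0 1]
T4·…·T1 = [-24/17 -45/17 106/17; 45/17 -24/17 120/17; 0 0 1]
T5·…·T1 = [-24/17 -45/17 174/17; 45/17 -24/17 86/17; 0 0 1]
T6·…·T1 = [-114/17 3/17 2/17; 45/17 -24/17 86/17; 0 0 1]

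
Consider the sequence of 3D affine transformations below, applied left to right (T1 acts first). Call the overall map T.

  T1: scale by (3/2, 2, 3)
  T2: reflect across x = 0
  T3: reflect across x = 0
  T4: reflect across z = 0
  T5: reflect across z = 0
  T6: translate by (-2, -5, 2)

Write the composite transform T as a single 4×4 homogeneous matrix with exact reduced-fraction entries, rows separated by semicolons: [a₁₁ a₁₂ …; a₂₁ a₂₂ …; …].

T = [3/2 0 0 -2; 0 2 0 -5; 0 0 3 2; 0 0 0 1]

T1 = [3/2 0 0 0; 0 2 0 0; 0 0 3 0; 0 0 0 1]
T2·T1 = [-3/2 0 0 0; 0 2 0 0; 0 0 3 0; 0 0 0 1]
T3·…·T1 = [3/2 0 0 0; 0 2 0 0; 0 0 3 0; 0 0 0 1]
T4·…·T1 = [3/2 0 0 0; 0 2 0 0; 0 0 -3 0; 0 0 0 1]
T5·…·T1 = [3/2 0 0 0; 0 2 0 0; 0 0 3 0; 0 0 0 1]
T6·…·T1 = [3/2 0 0 -2; 0 2 0 -5; 0 0 3 2; 0 0 0 1]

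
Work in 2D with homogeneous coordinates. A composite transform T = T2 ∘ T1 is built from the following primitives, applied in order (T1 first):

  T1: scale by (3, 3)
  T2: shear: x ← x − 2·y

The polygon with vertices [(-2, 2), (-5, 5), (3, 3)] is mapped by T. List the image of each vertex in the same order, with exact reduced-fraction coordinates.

image vertices: (-18, 6), (-45, 15), (-9, 9)

T1 scale by (3, 3): (-2, 2) → (-6, 6); (-5, 5) → (-15, 15); (3, 3) → (9, 9)
T2 shear: x ← x − 2·y: (-6, 6) → (-18, 6); (-15, 15) → (-45, 15); (9, 9) → (-9, 9)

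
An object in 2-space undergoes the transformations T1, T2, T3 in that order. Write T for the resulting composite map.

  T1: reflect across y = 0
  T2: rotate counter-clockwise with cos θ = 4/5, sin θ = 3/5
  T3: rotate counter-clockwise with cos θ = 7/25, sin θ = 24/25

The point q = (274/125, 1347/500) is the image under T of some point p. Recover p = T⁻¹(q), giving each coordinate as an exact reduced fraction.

T1 = [1 0 0; 0 -1 0; 0 0 1]
T2·T1 = [4/5 3/5 0; 3/5 -4/5 0; 0 0 1]
T3·…·T1 = [-44/125 117/125 0; 117/125 44/125 0; 0 0 1]
det M = -1; M⁻¹ = [-44/125 117/125 0; 117/125 44/125 0; 0 0 1]
M⁻¹ · (274/125, 1347/500)ᵀ = (7/4, 3)ᵀ

p = (7/4, 3)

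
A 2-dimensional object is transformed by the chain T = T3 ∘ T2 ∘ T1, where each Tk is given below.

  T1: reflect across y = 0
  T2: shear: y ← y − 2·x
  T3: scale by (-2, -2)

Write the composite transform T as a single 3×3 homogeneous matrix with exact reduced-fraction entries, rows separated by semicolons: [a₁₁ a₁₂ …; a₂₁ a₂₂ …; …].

T1 = [1 0 0; 0 -1 0; 0 0 1]
T2·T1 = [1 0 0; -2 -1 0; 0 0 1]
T3·…·T1 = [-2 0 0; 4 2 0; 0 0 1]

T = [-2 0 0; 4 2 0; 0 0 1]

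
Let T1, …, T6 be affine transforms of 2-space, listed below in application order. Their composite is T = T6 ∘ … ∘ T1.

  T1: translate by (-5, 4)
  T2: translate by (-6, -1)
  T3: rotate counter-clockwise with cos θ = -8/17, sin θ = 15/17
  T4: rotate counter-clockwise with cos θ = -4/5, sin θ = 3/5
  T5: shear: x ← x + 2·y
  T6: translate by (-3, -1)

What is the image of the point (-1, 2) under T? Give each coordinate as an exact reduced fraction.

T(p) = (2207/85, 858/85)

T1 translate by (-5, 4): (-1, 2) → (-6, 6)
T2 translate by (-6, -1): (-6, 6) → (-12, 5)
T3 rotate counter-clockwise with cos θ = -8/17, sin θ = 15/17: (-12, 5) → (21/17, -220/17)
T4 rotate counter-clockwise with cos θ = -4/5, sin θ = 3/5: (21/17, -220/17) → (576/85, 943/85)
T5 shear: x ← x + 2·y: (576/85, 943/85) → (2462/85, 943/85)
T6 translate by (-3, -1): (2462/85, 943/85) → (2207/85, 858/85)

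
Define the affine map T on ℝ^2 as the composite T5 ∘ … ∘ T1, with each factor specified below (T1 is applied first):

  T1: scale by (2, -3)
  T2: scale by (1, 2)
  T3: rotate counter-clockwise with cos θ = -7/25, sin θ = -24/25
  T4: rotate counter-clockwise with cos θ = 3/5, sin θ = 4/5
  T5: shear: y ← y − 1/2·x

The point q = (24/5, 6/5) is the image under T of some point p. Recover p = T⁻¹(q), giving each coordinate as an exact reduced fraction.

p = (0, -1)

T1 = [2 0 0; 0 -3 0; 0 0 1]
T2·T1 = [2 0 0; 0 -6 0; 0 0 1]
T3·…·T1 = [-14/25 -144/25 0; -48/25 42/25 0; 0 0 1]
T4·…·T1 = [6/5 -24/5 0; -8/5 -18/5 0; 0 0 1]
T5·…·T1 = [6/5 -24/5 0; -11/5 -6/5 0; 0 0 1]
det M = -12; M⁻¹ = [1/10 -2/5 0; -11/60 -1/10 0; 0 0 1]
M⁻¹ · (24/5, 6/5)ᵀ = (0, -1)ᵀ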